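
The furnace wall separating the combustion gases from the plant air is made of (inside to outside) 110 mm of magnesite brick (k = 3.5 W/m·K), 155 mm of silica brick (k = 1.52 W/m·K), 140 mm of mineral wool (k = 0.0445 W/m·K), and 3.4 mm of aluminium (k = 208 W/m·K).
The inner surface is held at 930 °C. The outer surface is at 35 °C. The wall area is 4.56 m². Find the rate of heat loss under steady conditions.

Treating each layer as a thermal resistance in series:
R_magnesite brick = L/(kA) = 0.11/(3.5×4.56) = 0.006892 K/W
R_silica brick = L/(kA) = 0.155/(1.52×4.56) = 0.02236 K/W
R_mineral wool = L/(kA) = 0.14/(0.0445×4.56) = 0.6899 K/W
R_aluminium = L/(kA) = 0.0034/(208×4.56) = 3.585×10^-6 K/W
R_total = 0.7192 K/W
Q = ΔT / R_total = 895 / 0.7192

Q ≈ 1240 W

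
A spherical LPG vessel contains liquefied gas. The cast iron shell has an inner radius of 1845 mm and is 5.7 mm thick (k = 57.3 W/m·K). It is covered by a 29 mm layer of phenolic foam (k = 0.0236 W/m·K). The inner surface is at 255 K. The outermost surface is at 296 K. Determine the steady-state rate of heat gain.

For a spherical shell R = (1/r₁ − 1/r₂)/(4πk); film R = 1/(h·4πr²). In series:
R_cast iron shell = (1/1.845 − 1/1.8507)/(4π×57.3) = 2.318×10^-6 K/W
R_phenolic foam = (1/1.8507 − 1/1.8797)/(4π×0.0236) = 0.02811 K/W
R_total = 0.02811 K/W
Q = ΔT/R_total = 41/0.02811

Q ≈ 1460 W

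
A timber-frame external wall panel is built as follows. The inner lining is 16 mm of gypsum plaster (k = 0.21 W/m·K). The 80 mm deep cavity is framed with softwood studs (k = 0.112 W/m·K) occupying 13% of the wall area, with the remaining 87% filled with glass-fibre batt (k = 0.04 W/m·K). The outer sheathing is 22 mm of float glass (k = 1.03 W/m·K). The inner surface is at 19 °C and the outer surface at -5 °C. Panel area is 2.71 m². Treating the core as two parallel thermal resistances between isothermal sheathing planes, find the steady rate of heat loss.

Q ≈ 37.9 W

Sheathing layers in series; stud and cavity paths in parallel between them.
R_inner = 0.016/(0.21×2.71) = 0.02811 K/W
R_stud  = 0.08/(0.112×0.13×2.71) = 2.027 K/W
R_cav   = 0.08/(0.04×0.87×2.71) = 0.8483 K/W
1/R_core = 1/R_stud + 1/R_cav → R_core = 0.5981 K/W
R_outer = 0.022/(1.03×2.71) = 0.007882 K/W
R_total = 0.6341 K/W
Q = ΔT/R_total = 24/0.6341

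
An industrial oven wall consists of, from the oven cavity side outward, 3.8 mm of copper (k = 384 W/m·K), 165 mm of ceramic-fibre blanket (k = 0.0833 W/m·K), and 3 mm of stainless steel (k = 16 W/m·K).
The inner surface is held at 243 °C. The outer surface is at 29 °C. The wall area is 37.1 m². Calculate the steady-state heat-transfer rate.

Q ≈ 4010 W

Model the wall as resistances in series:
R_copper = L/(kA) = 0.0038/(384×37.1) = 2.667×10^-7 K/W
R_ceramic-fibre blanket = L/(kA) = 0.165/(0.0833×37.1) = 0.05339 K/W
R_stainless steel = L/(kA) = 0.003/(16×37.1) = 5.054×10^-6 K/W
R_total = 0.0534 K/W
Q = ΔT / R_total = 214 / 0.0534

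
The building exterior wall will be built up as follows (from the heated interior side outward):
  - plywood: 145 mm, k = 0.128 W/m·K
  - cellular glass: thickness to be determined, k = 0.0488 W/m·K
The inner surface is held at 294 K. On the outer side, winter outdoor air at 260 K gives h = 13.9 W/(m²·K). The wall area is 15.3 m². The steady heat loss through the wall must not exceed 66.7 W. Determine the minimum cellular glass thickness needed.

L ≈ 322 mm

Using the resistance-network approach (series):
R_plywood = L/(kA) = 0.145/(0.128×15.3) = 0.07404 K/W
R_outer film = 1/(h_o·A) = 1/(13.9×15.3) = 0.004702 K/W
Sum of the known resistances R_other = 0.07874 K/W
Required total resistance R_tot = ΔT/Q_allow = 34/66.7 = 0.5097 K/W
R_cellular glass = R_tot − R_other = 0.431 K/W
L = R·k·A = 0.431×0.0488×15.3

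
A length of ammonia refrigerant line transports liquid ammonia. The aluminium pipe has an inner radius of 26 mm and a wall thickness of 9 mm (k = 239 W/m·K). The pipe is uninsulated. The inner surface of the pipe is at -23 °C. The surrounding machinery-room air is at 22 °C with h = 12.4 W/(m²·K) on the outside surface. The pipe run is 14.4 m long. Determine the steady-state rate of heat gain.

Q ≈ 1770 W

Per-layer cylindrical resistances, series-summed:
R_aluminium pipe wall = ln(35/26)/(2π×239×14.4) = 1.375×10^-5 K/W
R_outer film = 1/(h_o·2πr_oL) = 1/(12.4×2π×0.035×14.4) = 0.02547 K/W
R_total = 0.02548 K/W
Q = ΔT/R_total = 45/0.02548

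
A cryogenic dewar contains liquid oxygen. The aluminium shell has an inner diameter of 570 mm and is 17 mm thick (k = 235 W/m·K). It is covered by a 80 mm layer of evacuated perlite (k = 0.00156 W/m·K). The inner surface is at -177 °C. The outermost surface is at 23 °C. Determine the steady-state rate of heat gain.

Q ≈ 5.65 W

For a spherical shell R = (1/r₁ − 1/r₂)/(4πk); film R = 1/(h·4πr²). In series:
R_aluminium shell = (1/0.285 − 1/0.302)/(4π×235) = 6.688×10^-5 K/W
R_evacuated perlite = (1/0.302 − 1/0.382)/(4π×0.00156) = 35.37 K/W
R_total = 35.37 K/W
Q = ΔT/R_total = 200/35.37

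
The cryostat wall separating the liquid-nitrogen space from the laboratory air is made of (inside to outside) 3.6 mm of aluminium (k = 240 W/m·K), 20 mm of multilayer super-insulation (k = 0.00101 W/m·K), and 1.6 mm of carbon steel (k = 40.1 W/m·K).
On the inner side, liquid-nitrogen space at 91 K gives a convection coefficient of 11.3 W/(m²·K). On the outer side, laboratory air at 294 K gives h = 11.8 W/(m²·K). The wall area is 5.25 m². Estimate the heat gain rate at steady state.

Model the wall as resistances in series:
R_inner film = 1/(h_i·A) = 1/(11.3×5.25) = 0.01686 K/W
R_aluminium = L/(kA) = 0.0036/(240×5.25) = 2.857×10^-6 K/W
R_multilayer super-insulation = L/(kA) = 0.02/(0.00101×5.25) = 3.772 K/W
R_carbon steel = L/(kA) = 0.0016/(40.1×5.25) = 7.6×10^-6 K/W
R_outer film = 1/(h_o·A) = 1/(11.8×5.25) = 0.01614 K/W
R_total = 3.805 K/W
Q = ΔT / R_total = 203 / 3.805

Q ≈ 53.4 W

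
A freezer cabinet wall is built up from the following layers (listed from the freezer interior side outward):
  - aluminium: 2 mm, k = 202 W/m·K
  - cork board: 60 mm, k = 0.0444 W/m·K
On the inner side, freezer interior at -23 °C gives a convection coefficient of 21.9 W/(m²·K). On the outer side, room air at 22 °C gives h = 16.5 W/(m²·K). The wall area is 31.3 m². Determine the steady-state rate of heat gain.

Treating each layer as a thermal resistance in series:
R_inner film = 1/(h_i·A) = 1/(21.9×31.3) = 0.001459 K/W
R_aluminium = L/(kA) = 0.002/(202×31.3) = 3.163×10^-7 K/W
R_cork board = L/(kA) = 0.06/(0.0444×31.3) = 0.04317 K/W
R_outer film = 1/(h_o·A) = 1/(16.5×31.3) = 0.001936 K/W
R_total = 0.04657 K/W
Q = ΔT / R_total = 45 / 0.04657

Q ≈ 966 W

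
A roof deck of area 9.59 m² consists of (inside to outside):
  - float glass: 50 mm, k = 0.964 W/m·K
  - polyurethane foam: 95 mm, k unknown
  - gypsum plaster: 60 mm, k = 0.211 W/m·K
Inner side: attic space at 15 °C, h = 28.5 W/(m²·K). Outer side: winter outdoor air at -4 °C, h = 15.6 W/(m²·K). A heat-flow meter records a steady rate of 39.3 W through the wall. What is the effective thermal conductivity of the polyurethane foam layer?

k ≈ 0.0226 W/(m·K)

Thermal resistances in series:
R_inner film = 1/(h_i·A) = 1/(28.5×9.59) = 0.003659 K/W
R_float glass = L/(kA) = 0.05/(0.964×9.59) = 0.005408 K/W
R_gypsum plaster = L/(kA) = 0.06/(0.211×9.59) = 0.02965 K/W
R_outer film = 1/(h_o·A) = 1/(15.6×9.59) = 0.006684 K/W
Sum of known resistances R_other = 0.0454 K/W
Total R = ΔT/Q = 19/39.3 = 0.4835 K/W
R_polyurethane foam = R_total − R_other = 0.4381 K/W
k = L/(R·A) = 0.095/(0.4381×9.59)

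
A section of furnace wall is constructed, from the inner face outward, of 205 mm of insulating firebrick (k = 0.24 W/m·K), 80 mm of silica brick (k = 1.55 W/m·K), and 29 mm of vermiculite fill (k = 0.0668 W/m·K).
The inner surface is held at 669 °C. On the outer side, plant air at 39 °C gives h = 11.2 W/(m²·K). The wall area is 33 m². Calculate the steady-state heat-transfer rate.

Q ≈ 14500 W

Series thermal resistances:
R_insulating firebrick = L/(kA) = 0.205/(0.24×33) = 0.02588 K/W
R_silica brick = L/(kA) = 0.08/(1.55×33) = 0.001564 K/W
R_vermiculite fill = L/(kA) = 0.029/(0.0668×33) = 0.01316 K/W
R_outer film = 1/(h_o·A) = 1/(11.2×33) = 0.002706 K/W
R_total = 0.04331 K/W
Q = ΔT / R_total = 630 / 0.04331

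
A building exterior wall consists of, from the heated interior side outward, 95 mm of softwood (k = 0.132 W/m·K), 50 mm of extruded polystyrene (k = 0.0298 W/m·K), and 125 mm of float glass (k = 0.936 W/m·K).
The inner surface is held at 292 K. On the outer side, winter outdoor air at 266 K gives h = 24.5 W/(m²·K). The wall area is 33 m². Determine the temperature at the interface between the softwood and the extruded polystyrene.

Treating each layer as a thermal resistance in series:
R_softwood = L/(kA) = 0.095/(0.132×33) = 0.02181 K/W
R_extruded polystyrene = L/(kA) = 0.05/(0.0298×33) = 0.05084 K/W
R_float glass = L/(kA) = 0.125/(0.936×33) = 0.004047 K/W
R_outer film = 1/(h_o·A) = 1/(24.5×33) = 0.001237 K/W
R_total = 0.07794 K/W;  Q = ΔT/R_total = 26/0.07794 = 333.6 W
T_interface = T_inner − Q·ΣR(inner→interface) = 292 − 334×0.02181

T ≈ 285 K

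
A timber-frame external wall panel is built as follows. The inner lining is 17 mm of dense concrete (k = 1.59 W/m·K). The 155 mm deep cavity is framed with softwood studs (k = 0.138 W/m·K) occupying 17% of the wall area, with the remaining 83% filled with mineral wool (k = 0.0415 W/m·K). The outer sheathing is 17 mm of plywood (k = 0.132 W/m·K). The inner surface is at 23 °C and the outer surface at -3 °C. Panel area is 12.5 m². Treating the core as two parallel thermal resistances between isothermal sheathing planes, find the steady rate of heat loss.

Sheathing layers in series; stud and cavity paths in parallel between them.
R_inner = 0.017/(1.59×12.5) = 8.553×10^-4 K/W
R_stud  = 0.155/(0.138×0.17×12.5) = 0.5286 K/W
R_cav   = 0.155/(0.0415×0.83×12.5) = 0.36 K/W
1/R_core = 1/R_stud + 1/R_cav → R_core = 0.2141 K/W
R_outer = 0.017/(0.132×12.5) = 0.0103 K/W
R_total = 0.2253 K/W
Q = ΔT/R_total = 26/0.2253

Q ≈ 115 W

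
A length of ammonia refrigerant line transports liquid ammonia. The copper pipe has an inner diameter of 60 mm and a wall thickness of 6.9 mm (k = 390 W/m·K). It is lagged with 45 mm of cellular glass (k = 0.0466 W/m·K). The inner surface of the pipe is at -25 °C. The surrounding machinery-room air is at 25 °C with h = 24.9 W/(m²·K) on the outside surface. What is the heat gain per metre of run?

q′ ≈ 17.8 W/m

Per-layer cylindrical resistances, series-summed:
R_copper pipe wall = ln(36.9/30)/(2π×390×1) = 8.448×10^-5 K/W
R_cellular glass = ln(81.9/36.9)/(2π×0.0466×1) = 2.723 K/W
R_outer film = 1/(h_o·2πr_oL) = 1/(24.9×2π×0.0819×1) = 0.07804 K/W
R_total = 2.801 K/W
Q = ΔT/R_total = 50/2.801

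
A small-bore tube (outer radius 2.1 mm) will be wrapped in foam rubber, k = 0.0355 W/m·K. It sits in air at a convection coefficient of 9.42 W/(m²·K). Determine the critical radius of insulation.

r_cr ≈ 3.77 mm

For a cylinder r_cr = k/h = 0.0355/9.42
r_cr = 3.77 mm; since the bare radius (2.1 mm) is below r_cr, adding a thin layer of insulation will *increase* heat loss.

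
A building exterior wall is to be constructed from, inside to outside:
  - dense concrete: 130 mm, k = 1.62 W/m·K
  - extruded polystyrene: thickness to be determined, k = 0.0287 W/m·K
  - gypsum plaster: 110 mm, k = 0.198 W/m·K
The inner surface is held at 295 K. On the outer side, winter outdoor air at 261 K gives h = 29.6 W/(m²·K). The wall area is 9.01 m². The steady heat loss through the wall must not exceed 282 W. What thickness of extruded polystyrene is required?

L ≈ 12 mm

Series thermal resistances:
R_dense concrete = L/(kA) = 0.13/(1.62×9.01) = 0.008906 K/W
R_gypsum plaster = L/(kA) = 0.11/(0.198×9.01) = 0.06166 K/W
R_outer film = 1/(h_o·A) = 1/(29.6×9.01) = 0.00375 K/W
Sum of the known resistances R_other = 0.07432 K/W
Required total resistance R_tot = ΔT/Q_allow = 34/282 = 0.1206 K/W
R_extruded polystyrene = R_tot − R_other = 0.04625 K/W
L = R·k·A = 0.04625×0.0287×9.01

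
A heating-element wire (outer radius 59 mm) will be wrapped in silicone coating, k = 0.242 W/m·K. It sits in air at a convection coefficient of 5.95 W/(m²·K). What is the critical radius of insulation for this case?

r_cr ≈ 40.7 mm

For a cylinder r_cr = k/h = 0.242/5.95
r_cr = 40.7 mm; since the bare radius (59 mm) is above r_cr, any added insulation will reduce heat loss.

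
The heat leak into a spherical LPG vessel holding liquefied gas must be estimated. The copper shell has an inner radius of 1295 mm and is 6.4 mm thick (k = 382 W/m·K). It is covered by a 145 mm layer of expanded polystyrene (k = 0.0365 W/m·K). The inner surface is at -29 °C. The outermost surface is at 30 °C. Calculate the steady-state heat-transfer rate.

For a spherical shell R = (1/r₁ − 1/r₂)/(4πk); film R = 1/(h·4πr²). In series:
R_copper shell = (1/1.295 − 1/1.3014)/(4π×382) = 7.911×10^-7 K/W
R_expanded polystyrene = (1/1.3014 − 1/1.4464)/(4π×0.0365) = 0.1679 K/W
R_total = 0.1679 K/W
Q = ΔT/R_total = 59/0.1679

Q ≈ 351 W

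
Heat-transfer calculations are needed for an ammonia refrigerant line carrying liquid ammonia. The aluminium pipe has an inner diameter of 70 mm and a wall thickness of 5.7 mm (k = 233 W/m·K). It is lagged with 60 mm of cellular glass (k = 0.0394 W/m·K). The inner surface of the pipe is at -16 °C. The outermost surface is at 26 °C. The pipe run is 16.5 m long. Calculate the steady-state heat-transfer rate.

Cylindrical conduction, so R = ln(r₂/r₁)/(2πkL) per layer, in series:
R_aluminium pipe wall = ln(40.7/35)/(2π×233×16.5) = 6.246×10^-6 K/W
R_cellular glass = ln(100.7/40.7)/(2π×0.0394×16.5) = 0.2218 K/W
R_total = 0.2218 K/W
Q = ΔT/R_total = 42/0.2218

Q ≈ 189 W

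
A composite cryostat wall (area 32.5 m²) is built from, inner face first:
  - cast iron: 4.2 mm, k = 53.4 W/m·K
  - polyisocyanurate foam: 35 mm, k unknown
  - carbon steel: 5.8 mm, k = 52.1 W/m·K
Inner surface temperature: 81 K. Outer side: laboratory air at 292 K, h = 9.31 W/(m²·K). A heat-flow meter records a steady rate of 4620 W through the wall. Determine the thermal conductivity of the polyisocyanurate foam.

k ≈ 0.0254 W/(m·K)

Series thermal resistances:
R_cast iron = L/(kA) = 0.0042/(53.4×32.5) = 2.42×10^-6 K/W
R_carbon steel = L/(kA) = 0.0058/(52.1×32.5) = 3.425×10^-6 K/W
R_outer film = 1/(h_o·A) = 1/(9.31×32.5) = 0.003305 K/W
Sum of known resistances R_other = 0.003311 K/W
Total R = ΔT/Q = 211/4620 = 0.04567 K/W
R_polyisocyanurate foam = R_total − R_other = 0.04236 K/W
k = L/(R·A) = 0.035/(0.04236×32.5)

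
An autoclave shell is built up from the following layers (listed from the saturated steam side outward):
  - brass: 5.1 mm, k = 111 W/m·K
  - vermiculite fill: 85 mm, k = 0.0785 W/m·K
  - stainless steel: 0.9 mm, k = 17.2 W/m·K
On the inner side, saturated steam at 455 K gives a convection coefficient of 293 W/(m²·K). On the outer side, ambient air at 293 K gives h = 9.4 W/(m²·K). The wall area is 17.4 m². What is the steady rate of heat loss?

Q ≈ 2360 W

Treating each layer as a thermal resistance in series:
R_inner film = 1/(h_i·A) = 1/(293×17.4) = 1.961×10^-4 K/W
R_brass = L/(kA) = 0.0051/(111×17.4) = 2.641×10^-6 K/W
R_vermiculite fill = L/(kA) = 0.085/(0.0785×17.4) = 0.06223 K/W
R_stainless steel = L/(kA) = 0.0009/(17.2×17.4) = 3.007×10^-6 K/W
R_outer film = 1/(h_o·A) = 1/(9.4×17.4) = 0.006114 K/W
R_total = 0.06855 K/W
Q = ΔT / R_total = 162 / 0.06855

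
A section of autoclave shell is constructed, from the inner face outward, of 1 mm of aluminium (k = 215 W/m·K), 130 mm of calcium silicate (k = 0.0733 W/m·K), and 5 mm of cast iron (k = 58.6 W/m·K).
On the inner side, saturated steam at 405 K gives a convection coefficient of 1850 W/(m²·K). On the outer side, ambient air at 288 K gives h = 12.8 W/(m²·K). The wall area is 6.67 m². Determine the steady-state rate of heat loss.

Thermal resistances in series:
R_inner film = 1/(h_i·A) = 1/(1850×6.67) = 8.104×10^-5 K/W
R_aluminium = L/(kA) = 0.001/(215×6.67) = 6.973×10^-7 K/W
R_calcium silicate = L/(kA) = 0.13/(0.0733×6.67) = 0.2659 K/W
R_cast iron = L/(kA) = 0.005/(58.6×6.67) = 1.279×10^-5 K/W
R_outer film = 1/(h_o·A) = 1/(12.8×6.67) = 0.01171 K/W
R_total = 0.2777 K/W
Q = ΔT / R_total = 117 / 0.2777

Q ≈ 421 W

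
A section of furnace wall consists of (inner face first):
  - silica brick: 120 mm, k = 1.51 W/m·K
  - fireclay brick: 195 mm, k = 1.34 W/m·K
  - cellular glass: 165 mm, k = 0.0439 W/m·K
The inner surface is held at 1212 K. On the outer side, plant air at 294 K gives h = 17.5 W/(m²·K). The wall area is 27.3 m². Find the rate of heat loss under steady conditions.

Series thermal resistances:
R_silica brick = L/(kA) = 0.12/(1.51×27.3) = 0.002911 K/W
R_fireclay brick = L/(kA) = 0.195/(1.34×27.3) = 0.00533 K/W
R_cellular glass = L/(kA) = 0.165/(0.0439×27.3) = 0.1377 K/W
R_outer film = 1/(h_o·A) = 1/(17.5×27.3) = 0.002093 K/W
R_total = 0.148 K/W
Q = ΔT / R_total = 918 / 0.148

Q ≈ 6200 W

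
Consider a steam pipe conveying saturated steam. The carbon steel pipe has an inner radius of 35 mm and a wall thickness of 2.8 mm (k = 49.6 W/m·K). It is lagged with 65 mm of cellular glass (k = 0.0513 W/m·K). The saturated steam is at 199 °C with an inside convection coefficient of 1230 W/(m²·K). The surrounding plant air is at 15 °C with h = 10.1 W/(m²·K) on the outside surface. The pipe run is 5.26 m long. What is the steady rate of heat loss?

For a radial system each layer contributes R = ln(r_out/r_in)/(2πkL); films add R = 1/(hA).
R_inner film = 1/(h_i·2πr₁L) = 1/(1230×2π×0.035×5.26) = 7.028×10^-4 K/W
R_carbon steel pipe wall = ln(37.8/35)/(2π×49.6×5.26) = 4.695×10^-5 K/W
R_cellular glass = ln(102.8/37.8)/(2π×0.0513×5.26) = 0.5901 K/W
R_outer film = 1/(h_o·2πr_oL) = 1/(10.1×2π×0.1028×5.26) = 0.02914 K/W
R_total = 0.62 K/W
Q = ΔT/R_total = 184/0.62

Q ≈ 297 W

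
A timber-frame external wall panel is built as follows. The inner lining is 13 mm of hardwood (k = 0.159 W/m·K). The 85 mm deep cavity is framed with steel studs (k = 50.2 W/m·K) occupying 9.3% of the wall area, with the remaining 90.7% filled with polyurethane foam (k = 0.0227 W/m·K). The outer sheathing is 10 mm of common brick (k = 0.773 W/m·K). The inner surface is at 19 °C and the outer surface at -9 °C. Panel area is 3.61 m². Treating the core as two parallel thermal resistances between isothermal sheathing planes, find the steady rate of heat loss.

Sheathing layers in series; stud and cavity paths in parallel between them.
R_inner = 0.013/(0.159×3.61) = 0.02265 K/W
R_stud  = 0.085/(50.2×0.093×3.61) = 0.005043 K/W
R_cav   = 0.085/(0.0227×0.907×3.61) = 1.144 K/W
1/R_core = 1/R_stud + 1/R_cav → R_core = 0.005021 K/W
R_outer = 0.01/(0.773×3.61) = 0.003584 K/W
R_total = 0.03125 K/W
Q = ΔT/R_total = 28/0.03125

Q ≈ 896 W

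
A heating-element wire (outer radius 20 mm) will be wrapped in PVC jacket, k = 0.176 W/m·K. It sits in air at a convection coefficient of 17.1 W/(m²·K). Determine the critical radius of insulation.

r_cr ≈ 10.3 mm

For a cylinder r_cr = k/h = 0.176/17.1
r_cr = 10.3 mm; since the bare radius (20 mm) is above r_cr, any added insulation will reduce heat loss.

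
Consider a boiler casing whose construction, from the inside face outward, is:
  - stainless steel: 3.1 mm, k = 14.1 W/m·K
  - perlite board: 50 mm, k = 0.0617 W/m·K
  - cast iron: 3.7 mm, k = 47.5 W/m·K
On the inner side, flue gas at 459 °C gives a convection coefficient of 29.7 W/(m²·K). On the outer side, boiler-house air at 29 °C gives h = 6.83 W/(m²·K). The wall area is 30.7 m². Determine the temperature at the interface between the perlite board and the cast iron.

T ≈ 92.6 °C

Series thermal resistances:
R_inner film = 1/(h_i·A) = 1/(29.7×30.7) = 0.001097 K/W
R_stainless steel = L/(kA) = 0.0031/(14.1×30.7) = 7.162×10^-6 K/W
R_perlite board = L/(kA) = 0.05/(0.0617×30.7) = 0.0264 K/W
R_cast iron = L/(kA) = 0.0037/(47.5×30.7) = 2.537×10^-6 K/W
R_outer film = 1/(h_o·A) = 1/(6.83×30.7) = 0.004769 K/W
R_total = 0.03227 K/W;  Q = ΔT/R_total = 430/0.03227 = 13320 W
T_interface = T_inner − Q·ΣR(inner→interface) = 459 − 13300×0.0275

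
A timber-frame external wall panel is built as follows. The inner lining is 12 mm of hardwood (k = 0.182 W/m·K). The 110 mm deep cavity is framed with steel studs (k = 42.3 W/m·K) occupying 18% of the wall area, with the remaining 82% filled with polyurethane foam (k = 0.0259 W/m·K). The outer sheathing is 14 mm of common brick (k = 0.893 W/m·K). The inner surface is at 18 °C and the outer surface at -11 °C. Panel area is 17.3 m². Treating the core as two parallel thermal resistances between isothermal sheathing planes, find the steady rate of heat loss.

Sheathing layers in series; stud and cavity paths in parallel between them.
R_inner = 0.012/(0.182×17.3) = 0.003811 K/W
R_stud  = 0.11/(42.3×0.18×17.3) = 8.351×10^-4 K/W
R_cav   = 0.11/(0.0259×0.82×17.3) = 0.2994 K/W
1/R_core = 1/R_stud + 1/R_cav → R_core = 8.328×10^-4 K/W
R_outer = 0.014/(0.893×17.3) = 9.062×10^-4 K/W
R_total = 0.00555 K/W
Q = ΔT/R_total = 29/0.00555

Q ≈ 5230 W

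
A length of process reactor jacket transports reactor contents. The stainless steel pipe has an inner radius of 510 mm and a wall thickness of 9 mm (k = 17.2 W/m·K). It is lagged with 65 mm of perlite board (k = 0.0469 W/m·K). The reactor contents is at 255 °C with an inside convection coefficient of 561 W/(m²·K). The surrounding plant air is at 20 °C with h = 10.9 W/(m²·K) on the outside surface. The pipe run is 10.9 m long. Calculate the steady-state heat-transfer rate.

Treating each annulus and film as a series resistance:
R_inner film = 1/(h_i·2πr₁L) = 1/(561×2π×0.51×10.9) = 5.103×10^-5 K/W
R_stainless steel pipe wall = ln(519/510)/(2π×17.2×10.9) = 1.485×10^-5 K/W
R_perlite board = ln(584/519)/(2π×0.0469×10.9) = 0.03674 K/W
R_outer film = 1/(h_o·2πr_oL) = 1/(10.9×2π×0.584×10.9) = 0.002294 K/W
R_total = 0.0391 K/W
Q = ΔT/R_total = 235/0.0391

Q ≈ 6010 W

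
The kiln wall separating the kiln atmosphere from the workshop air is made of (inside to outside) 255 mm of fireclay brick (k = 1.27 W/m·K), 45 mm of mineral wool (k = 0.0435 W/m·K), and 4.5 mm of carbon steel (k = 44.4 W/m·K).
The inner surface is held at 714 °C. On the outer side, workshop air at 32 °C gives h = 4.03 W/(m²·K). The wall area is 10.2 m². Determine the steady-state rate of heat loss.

Using the resistance-network approach (series):
R_fireclay brick = L/(kA) = 0.255/(1.27×10.2) = 0.01969 K/W
R_mineral wool = L/(kA) = 0.045/(0.0435×10.2) = 0.1014 K/W
R_carbon steel = L/(kA) = 0.0045/(44.4×10.2) = 9.936×10^-6 K/W
R_outer film = 1/(h_o·A) = 1/(4.03×10.2) = 0.02433 K/W
R_total = 0.1454 K/W
Q = ΔT / R_total = 682 / 0.1454

Q ≈ 4690 W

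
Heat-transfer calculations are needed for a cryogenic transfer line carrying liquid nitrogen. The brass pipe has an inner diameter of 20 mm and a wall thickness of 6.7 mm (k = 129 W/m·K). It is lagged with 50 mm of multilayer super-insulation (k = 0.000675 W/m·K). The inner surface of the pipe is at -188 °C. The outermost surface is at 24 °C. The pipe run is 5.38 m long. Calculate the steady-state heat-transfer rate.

Radial resistances (cylindrical: R_cond = ln(r_o/r_i)/(2πkL), R_conv = 1/(h·2πrL)):
R_brass pipe wall = ln(16.7/10)/(2π×129×5.38) = 1.176×10^-4 K/W
R_multilayer super-insulation = ln(66.7/16.7)/(2π×0.000675×5.38) = 60.69 K/W
R_total = 60.69 K/W
Q = ΔT/R_total = 212/60.69

Q ≈ 3.49 W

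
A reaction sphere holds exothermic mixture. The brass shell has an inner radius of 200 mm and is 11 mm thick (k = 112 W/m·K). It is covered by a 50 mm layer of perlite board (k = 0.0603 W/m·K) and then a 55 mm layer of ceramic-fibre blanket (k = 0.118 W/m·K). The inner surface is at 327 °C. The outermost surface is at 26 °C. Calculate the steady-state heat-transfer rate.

Q ≈ 183 W

For a spherical shell R = (1/r₁ − 1/r₂)/(4πk); film R = 1/(h·4πr²). In series:
R_brass shell = (1/0.2 − 1/0.211)/(4π×112) = 1.852×10^-4 K/W
R_perlite board = (1/0.211 − 1/0.261)/(4π×0.0603) = 1.198 K/W
R_ceramic-fibre blanket = (1/0.261 − 1/0.316)/(4π×0.118) = 0.4497 K/W
R_total = 1.648 K/W
Q = ΔT/R_total = 301/1.648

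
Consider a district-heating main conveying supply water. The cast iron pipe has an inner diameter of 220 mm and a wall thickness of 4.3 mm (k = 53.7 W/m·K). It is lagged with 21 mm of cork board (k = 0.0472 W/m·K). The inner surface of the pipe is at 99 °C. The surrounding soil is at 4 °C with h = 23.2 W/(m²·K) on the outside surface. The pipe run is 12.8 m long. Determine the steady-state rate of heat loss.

Q ≈ 1960 W

For a radial system each layer contributes R = ln(r_out/r_in)/(2πkL); films add R = 1/(hA).
R_cast iron pipe wall = ln(114.3/110)/(2π×53.7×12.8) = 8.879×10^-6 K/W
R_cork board = ln(135.3/114.3)/(2π×0.0472×12.8) = 0.04443 K/W
R_outer film = 1/(h_o·2πr_oL) = 1/(23.2×2π×0.1353×12.8) = 0.003961 K/W
R_total = 0.0484 K/W
Q = ΔT/R_total = 95/0.0484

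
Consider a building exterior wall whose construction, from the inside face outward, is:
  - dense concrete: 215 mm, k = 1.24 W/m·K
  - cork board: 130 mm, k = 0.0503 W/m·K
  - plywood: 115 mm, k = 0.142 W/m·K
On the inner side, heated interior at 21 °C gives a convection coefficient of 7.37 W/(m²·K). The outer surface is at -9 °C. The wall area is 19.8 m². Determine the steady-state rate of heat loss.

Q ≈ 160 W

Treating each layer as a thermal resistance in series:
R_inner film = 1/(h_i·A) = 1/(7.37×19.8) = 0.006853 K/W
R_dense concrete = L/(kA) = 0.215/(1.24×19.8) = 0.008757 K/W
R_cork board = L/(kA) = 0.13/(0.0503×19.8) = 0.1305 K/W
R_plywood = L/(kA) = 0.115/(0.142×19.8) = 0.0409 K/W
R_total = 0.187 K/W
Q = ΔT / R_total = 30 / 0.187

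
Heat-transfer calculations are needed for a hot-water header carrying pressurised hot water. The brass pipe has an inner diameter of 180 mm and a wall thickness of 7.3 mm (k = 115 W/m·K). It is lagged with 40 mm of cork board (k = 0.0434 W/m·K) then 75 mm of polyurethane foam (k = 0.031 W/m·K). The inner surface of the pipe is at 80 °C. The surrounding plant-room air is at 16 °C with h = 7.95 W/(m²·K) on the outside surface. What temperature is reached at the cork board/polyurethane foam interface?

T ≈ 57.5 °C

Cylindrical conduction, so R = ln(r₂/r₁)/(2πkL) per layer, in series:
R_brass pipe wall = ln(97.3/90)/(2π×115×1) = 1.079×10^-4 K/W
R_cork board = ln(137.3/97.3)/(2π×0.0434×1) = 1.263 K/W
R_polyurethane foam = ln(212.3/137.3)/(2π×0.031×1) = 2.238 K/W
R_outer film = 1/(h_o·2πr_oL) = 1/(7.95×2π×0.2123×1) = 0.0943 K/W
R_total = 3.595 K/W
Q = ΔT/R_total = 64/3.595
Q = 17.8 W/m
T_interface = T_inner − Q·ΣR(inner→interface) = 80 − 17.8×1.263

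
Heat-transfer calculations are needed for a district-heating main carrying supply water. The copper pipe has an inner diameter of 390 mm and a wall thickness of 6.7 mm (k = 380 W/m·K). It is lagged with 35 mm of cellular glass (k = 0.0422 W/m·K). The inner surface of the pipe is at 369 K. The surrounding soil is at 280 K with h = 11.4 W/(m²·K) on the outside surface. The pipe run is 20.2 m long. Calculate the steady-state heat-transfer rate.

Treating each annulus and film as a series resistance:
R_copper pipe wall = ln(201.7/195)/(2π×380×20.2) = 7.004×10^-7 K/W
R_cellular glass = ln(236.7/201.7)/(2π×0.0422×20.2) = 0.02988 K/W
R_outer film = 1/(h_o·2πr_oL) = 1/(11.4×2π×0.2367×20.2) = 0.00292 K/W
R_total = 0.0328 K/W
Q = ΔT/R_total = 89/0.0328

Q ≈ 2710 W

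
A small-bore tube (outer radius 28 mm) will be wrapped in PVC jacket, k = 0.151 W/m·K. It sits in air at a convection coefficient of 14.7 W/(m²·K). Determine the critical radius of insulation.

For a cylinder r_cr = k/h = 0.151/14.7
r_cr = 10.3 mm; since the bare radius (28 mm) is above r_cr, any added insulation will reduce heat loss.

r_cr ≈ 10.3 mm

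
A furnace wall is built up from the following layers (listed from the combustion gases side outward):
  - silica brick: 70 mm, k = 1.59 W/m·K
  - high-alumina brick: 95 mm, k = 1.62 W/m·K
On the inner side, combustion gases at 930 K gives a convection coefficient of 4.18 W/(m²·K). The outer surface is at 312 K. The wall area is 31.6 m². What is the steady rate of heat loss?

Series thermal resistances:
R_inner film = 1/(h_i·A) = 1/(4.18×31.6) = 0.007571 K/W
R_silica brick = L/(kA) = 0.07/(1.59×31.6) = 0.001393 K/W
R_high-alumina brick = L/(kA) = 0.095/(1.62×31.6) = 0.001856 K/W
R_total = 0.01082 K/W
Q = ΔT / R_total = 618 / 0.01082

Q ≈ 57100 W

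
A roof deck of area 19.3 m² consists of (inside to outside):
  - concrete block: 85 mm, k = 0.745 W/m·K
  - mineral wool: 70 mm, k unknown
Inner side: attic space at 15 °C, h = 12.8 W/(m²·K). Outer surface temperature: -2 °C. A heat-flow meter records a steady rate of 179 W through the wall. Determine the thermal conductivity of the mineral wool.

Model the wall as resistances in series:
R_inner film = 1/(h_i·A) = 1/(12.8×19.3) = 0.004048 K/W
R_concrete block = L/(kA) = 0.085/(0.745×19.3) = 0.005912 K/W
Sum of known resistances R_other = 0.00996 K/W
Total R = ΔT/Q = 17/179 = 0.09497 K/W
R_mineral wool = R_total − R_other = 0.08501 K/W
k = L/(R·A) = 0.07/(0.08501×19.3)

k ≈ 0.0427 W/(m·K)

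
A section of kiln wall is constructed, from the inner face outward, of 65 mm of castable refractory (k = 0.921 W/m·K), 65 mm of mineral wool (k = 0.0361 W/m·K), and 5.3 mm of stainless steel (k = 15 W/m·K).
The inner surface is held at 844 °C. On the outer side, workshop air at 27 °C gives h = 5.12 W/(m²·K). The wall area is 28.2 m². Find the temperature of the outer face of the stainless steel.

Using the resistance-network approach (series):
R_castable refractory = L/(kA) = 0.065/(0.921×28.2) = 0.002503 K/W
R_mineral wool = L/(kA) = 0.065/(0.0361×28.2) = 0.06385 K/W
R_stainless steel = L/(kA) = 0.0053/(15×28.2) = 1.253×10^-5 K/W
R_outer film = 1/(h_o·A) = 1/(5.12×28.2) = 0.006926 K/W
R_total = 0.07329 K/W;  Q = ΔT/R_total = 817/0.07329 = 11150 W
T_interface = T_inner − Q·ΣR(inner→interface) = 844 − 11100×0.06636

T ≈ 104 °C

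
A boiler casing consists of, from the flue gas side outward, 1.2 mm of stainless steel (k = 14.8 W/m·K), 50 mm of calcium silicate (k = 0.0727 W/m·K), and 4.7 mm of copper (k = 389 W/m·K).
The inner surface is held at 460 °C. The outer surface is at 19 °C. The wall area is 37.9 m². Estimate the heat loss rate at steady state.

Treating each layer as a thermal resistance in series:
R_stainless steel = L/(kA) = 0.0012/(14.8×37.9) = 2.139×10^-6 K/W
R_calcium silicate = L/(kA) = 0.05/(0.0727×37.9) = 0.01815 K/W
R_copper = L/(kA) = 0.0047/(389×37.9) = 3.188×10^-7 K/W
R_total = 0.01815 K/W
Q = ΔT / R_total = 441 / 0.01815

Q ≈ 24300 W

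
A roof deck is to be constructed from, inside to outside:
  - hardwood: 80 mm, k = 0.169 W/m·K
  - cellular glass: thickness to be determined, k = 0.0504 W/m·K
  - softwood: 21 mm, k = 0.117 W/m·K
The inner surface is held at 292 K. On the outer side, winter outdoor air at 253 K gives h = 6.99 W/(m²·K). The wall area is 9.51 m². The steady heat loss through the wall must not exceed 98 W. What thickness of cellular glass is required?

Series thermal resistances:
R_hardwood = L/(kA) = 0.08/(0.169×9.51) = 0.04978 K/W
R_softwood = L/(kA) = 0.021/(0.117×9.51) = 0.01887 K/W
R_outer film = 1/(h_o·A) = 1/(6.99×9.51) = 0.01504 K/W
Sum of the known resistances R_other = 0.08369 K/W
Required total resistance R_tot = ΔT/Q_allow = 39/98 = 0.398 K/W
R_cellular glass = R_tot − R_other = 0.3143 K/W
L = R·k·A = 0.3143×0.0504×9.51

L ≈ 151 mm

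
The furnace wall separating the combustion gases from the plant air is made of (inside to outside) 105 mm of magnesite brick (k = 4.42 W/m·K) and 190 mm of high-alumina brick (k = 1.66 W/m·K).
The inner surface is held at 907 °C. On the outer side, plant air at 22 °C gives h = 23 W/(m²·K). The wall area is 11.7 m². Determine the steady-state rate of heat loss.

Treating each layer as a thermal resistance in series:
R_magnesite brick = L/(kA) = 0.105/(4.42×11.7) = 0.00203 K/W
R_high-alumina brick = L/(kA) = 0.19/(1.66×11.7) = 0.009783 K/W
R_outer film = 1/(h_o·A) = 1/(23×11.7) = 0.003716 K/W
R_total = 0.01553 K/W
Q = ΔT / R_total = 885 / 0.01553

Q ≈ 57000 W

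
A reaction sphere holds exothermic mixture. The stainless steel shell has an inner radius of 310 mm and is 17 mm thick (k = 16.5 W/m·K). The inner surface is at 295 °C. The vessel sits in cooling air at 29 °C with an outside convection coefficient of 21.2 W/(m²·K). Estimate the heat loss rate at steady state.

Each spherical layer contributes R = (1/r_i − 1/r_o)/(4πk):
R_stainless steel shell = (1/0.31 − 1/0.327)/(4π×16.5) = 8.088×10^-4 K/W
R_outer film = 1/(h·4πr_o²) = 1/(21.2×4π×0.327²) = 0.0351 K/W
R_total = 0.03591 K/W
Q = ΔT/R_total = 266/0.03591

Q ≈ 7410 W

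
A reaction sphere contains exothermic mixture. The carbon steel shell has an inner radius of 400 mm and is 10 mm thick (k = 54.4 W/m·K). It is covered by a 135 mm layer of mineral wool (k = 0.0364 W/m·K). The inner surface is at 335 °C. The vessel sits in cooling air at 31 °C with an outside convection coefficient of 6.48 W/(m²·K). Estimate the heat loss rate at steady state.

Spherical conduction: R = (1/r_in − 1/r_out)/(4πk) per layer; series-sum.
R_carbon steel shell = (1/0.4 − 1/0.41)/(4π×54.4) = 8.92×10^-5 K/W
R_mineral wool = (1/0.41 − 1/0.545)/(4π×0.0364) = 1.321 K/W
R_outer film = 1/(h·4πr_o²) = 1/(6.48×4π×0.545²) = 0.04134 K/W
R_total = 1.362 K/W
Q = ΔT/R_total = 304/1.362

Q ≈ 223 W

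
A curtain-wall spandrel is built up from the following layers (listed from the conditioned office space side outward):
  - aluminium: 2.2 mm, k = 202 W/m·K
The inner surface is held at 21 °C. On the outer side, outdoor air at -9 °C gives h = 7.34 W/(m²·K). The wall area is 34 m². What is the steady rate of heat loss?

Treating each layer as a thermal resistance in series:
R_aluminium = L/(kA) = 0.0022/(202×34) = 3.203×10^-7 K/W
R_outer film = 1/(h_o·A) = 1/(7.34×34) = 0.004007 K/W
R_total = 0.004007 K/W
Q = ΔT / R_total = 30 / 0.004007

Q ≈ 7490 W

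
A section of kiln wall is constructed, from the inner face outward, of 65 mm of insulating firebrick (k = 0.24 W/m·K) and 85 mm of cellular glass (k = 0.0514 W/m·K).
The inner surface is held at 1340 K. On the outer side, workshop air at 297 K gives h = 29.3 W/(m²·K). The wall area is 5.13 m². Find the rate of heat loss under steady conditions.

Model the wall as resistances in series:
R_insulating firebrick = L/(kA) = 0.065/(0.24×5.13) = 0.05279 K/W
R_cellular glass = L/(kA) = 0.085/(0.0514×5.13) = 0.3224 K/W
R_outer film = 1/(h_o·A) = 1/(29.3×5.13) = 0.006653 K/W
R_total = 0.3818 K/W
Q = ΔT / R_total = 1043 / 0.3818

Q ≈ 2730 W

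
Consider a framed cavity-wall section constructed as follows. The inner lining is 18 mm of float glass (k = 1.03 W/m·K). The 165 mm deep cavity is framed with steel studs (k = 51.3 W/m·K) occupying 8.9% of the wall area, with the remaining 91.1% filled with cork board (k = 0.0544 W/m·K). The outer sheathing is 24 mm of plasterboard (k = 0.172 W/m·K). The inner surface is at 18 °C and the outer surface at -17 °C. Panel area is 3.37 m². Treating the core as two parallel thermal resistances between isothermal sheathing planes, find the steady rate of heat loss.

Sheathing layers in series; stud and cavity paths in parallel between them.
R_inner = 0.018/(1.03×3.37) = 0.005186 K/W
R_stud  = 0.165/(51.3×0.089×3.37) = 0.01072 K/W
R_cav   = 0.165/(0.0544×0.911×3.37) = 0.988 K/W
1/R_core = 1/R_stud + 1/R_cav → R_core = 0.01061 K/W
R_outer = 0.024/(0.172×3.37) = 0.04141 K/W
R_total = 0.0572 K/W
Q = ΔT/R_total = 35/0.0572

Q ≈ 612 W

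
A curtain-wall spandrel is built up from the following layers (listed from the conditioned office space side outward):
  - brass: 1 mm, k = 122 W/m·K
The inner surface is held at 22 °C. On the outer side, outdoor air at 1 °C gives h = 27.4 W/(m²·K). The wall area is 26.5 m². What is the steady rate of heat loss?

Q ≈ 15200 W

Treating each layer as a thermal resistance in series:
R_brass = L/(kA) = 0.001/(122×26.5) = 3.093×10^-7 K/W
R_outer film = 1/(h_o·A) = 1/(27.4×26.5) = 0.001377 K/W
R_total = 0.001378 K/W
Q = ΔT / R_total = 21 / 0.001378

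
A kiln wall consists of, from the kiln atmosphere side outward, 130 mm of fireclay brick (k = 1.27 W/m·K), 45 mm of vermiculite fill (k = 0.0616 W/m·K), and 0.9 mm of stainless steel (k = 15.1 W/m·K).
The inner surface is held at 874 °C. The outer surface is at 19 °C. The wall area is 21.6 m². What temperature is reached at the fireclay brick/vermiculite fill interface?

T ≈ 769 °C

Thermal resistances in series:
R_fireclay brick = L/(kA) = 0.13/(1.27×21.6) = 0.004739 K/W
R_vermiculite fill = L/(kA) = 0.045/(0.0616×21.6) = 0.03382 K/W
R_stainless steel = L/(kA) = 0.0009/(15.1×21.6) = 2.759×10^-6 K/W
R_total = 0.03856 K/W;  Q = ΔT/R_total = 855/0.03856 = 22170 W
T_interface = T_inner − Q·ΣR(inner→interface) = 874 − 22200×0.004739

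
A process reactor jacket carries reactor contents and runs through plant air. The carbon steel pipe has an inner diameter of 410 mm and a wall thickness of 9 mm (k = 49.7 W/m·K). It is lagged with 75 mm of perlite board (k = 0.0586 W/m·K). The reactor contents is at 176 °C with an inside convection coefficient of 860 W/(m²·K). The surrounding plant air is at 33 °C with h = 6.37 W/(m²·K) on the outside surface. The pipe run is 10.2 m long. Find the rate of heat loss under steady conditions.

Q ≈ 1610 W

Per-layer cylindrical resistances, series-summed:
R_inner film = 1/(h_i·2πr₁L) = 1/(860×2π×0.205×10.2) = 8.85×10^-5 K/W
R_carbon steel pipe wall = ln(214/205)/(2π×49.7×10.2) = 1.349×10^-5 K/W
R_perlite board = ln(289/214)/(2π×0.0586×10.2) = 0.08 K/W
R_outer film = 1/(h_o·2πr_oL) = 1/(6.37×2π×0.289×10.2) = 0.008476 K/W
R_total = 0.08858 K/W
Q = ΔT/R_total = 143/0.08858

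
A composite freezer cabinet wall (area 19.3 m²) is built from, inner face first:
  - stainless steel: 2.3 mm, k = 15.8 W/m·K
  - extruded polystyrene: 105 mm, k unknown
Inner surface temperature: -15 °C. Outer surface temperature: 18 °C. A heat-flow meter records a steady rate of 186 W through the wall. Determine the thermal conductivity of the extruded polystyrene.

k ≈ 0.0307 W/(m·K)

Treating each layer as a thermal resistance in series:
R_stainless steel = L/(kA) = 0.0023/(15.8×19.3) = 7.542×10^-6 K/W
Sum of known resistances R_other = 7.542×10^-6 K/W
Total R = ΔT/Q = 33/186 = 0.1774 K/W
R_extruded polystyrene = R_total − R_other = 0.1774 K/W
k = L/(R·A) = 0.105/(0.1774×19.3)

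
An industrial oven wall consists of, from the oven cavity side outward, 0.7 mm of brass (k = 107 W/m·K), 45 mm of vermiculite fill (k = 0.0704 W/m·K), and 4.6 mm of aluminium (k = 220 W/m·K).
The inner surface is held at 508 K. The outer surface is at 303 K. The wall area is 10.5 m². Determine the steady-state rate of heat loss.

Q ≈ 3370 W

Series thermal resistances:
R_brass = L/(kA) = 0.0007/(107×10.5) = 6.231×10^-7 K/W
R_vermiculite fill = L/(kA) = 0.045/(0.0704×10.5) = 0.06088 K/W
R_aluminium = L/(kA) = 0.0046/(220×10.5) = 1.991×10^-6 K/W
R_total = 0.06088 K/W
Q = ΔT / R_total = 205 / 0.06088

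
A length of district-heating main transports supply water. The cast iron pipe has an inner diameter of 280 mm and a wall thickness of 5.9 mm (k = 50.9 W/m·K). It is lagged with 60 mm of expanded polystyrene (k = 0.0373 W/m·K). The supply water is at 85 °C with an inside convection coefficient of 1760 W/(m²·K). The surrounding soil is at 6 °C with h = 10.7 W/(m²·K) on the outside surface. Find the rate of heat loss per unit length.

For a radial system each layer contributes R = ln(r_out/r_in)/(2πkL); films add R = 1/(hA).
R_inner film = 1/(h_i·2πr₁L) = 1/(1760×2π×0.14×1) = 6.459×10^-4 K/W
R_cast iron pipe wall = ln(145.9/140)/(2π×50.9×1) = 1.291×10^-4 K/W
R_expanded polystyrene = ln(205.9/145.9)/(2π×0.0373×1) = 1.47 K/W
R_outer film = 1/(h_o·2πr_oL) = 1/(10.7×2π×0.2059×1) = 0.07224 K/W
R_total = 1.543 K/W
Q = ΔT/R_total = 79/1.543

q′ ≈ 51.2 W/m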